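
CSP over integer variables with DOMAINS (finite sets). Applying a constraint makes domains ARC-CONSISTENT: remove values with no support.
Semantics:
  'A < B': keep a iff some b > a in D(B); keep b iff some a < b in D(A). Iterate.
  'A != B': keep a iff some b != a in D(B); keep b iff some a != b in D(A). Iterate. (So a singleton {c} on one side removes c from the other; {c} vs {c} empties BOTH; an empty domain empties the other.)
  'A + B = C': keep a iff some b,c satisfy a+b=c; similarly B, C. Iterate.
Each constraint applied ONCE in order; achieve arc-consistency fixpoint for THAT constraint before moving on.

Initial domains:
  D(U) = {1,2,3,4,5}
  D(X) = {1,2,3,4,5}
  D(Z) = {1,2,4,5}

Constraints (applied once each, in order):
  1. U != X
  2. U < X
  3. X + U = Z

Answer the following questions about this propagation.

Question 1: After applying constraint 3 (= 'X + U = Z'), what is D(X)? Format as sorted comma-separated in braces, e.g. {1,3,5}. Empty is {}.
Answer: {2,3,4}

Derivation:
Constraint 1 (U != X) on D(U)={1,2,3,4,5} D(X)={1,2,3,4,5}: no change
Constraint 2 (U < X) on D(U)={1,2,3,4,5} D(X)={1,2,3,4,5}: U {1,2,3,4,5}->{1,2,3,4}; X {1,2,3,4,5}->{2,3,4,5}
Constraint 3 (X + U = Z) on D(X)={2,3,4,5} D(U)={1,2,3,4} D(Z)={1,2,4,5}: X {2,3,4,5}->{2,3,4}; U {1,2,3,4}->{1,2,3}; Z {1,2,4,5}->{4,5}
So after constraint 3: D(X) = {2,3,4}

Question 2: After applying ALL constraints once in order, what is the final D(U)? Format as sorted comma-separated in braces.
Answer: {1,2,3}

Derivation:
Constraint 1 (U != X) on D(U)={1,2,3,4,5} D(X)={1,2,3,4,5}: no change
Constraint 2 (U < X) on D(U)={1,2,3,4,5} D(X)={1,2,3,4,5}: U {1,2,3,4,5}->{1,2,3,4}; X {1,2,3,4,5}->{2,3,4,5}
Constraint 3 (X + U = Z) on D(X)={2,3,4,5} D(U)={1,2,3,4} D(Z)={1,2,4,5}: X {2,3,4,5}->{2,3,4}; U {1,2,3,4}->{1,2,3}; Z {1,2,4,5}->{4,5}
So after all 3 constraints: D(U) = {1,2,3}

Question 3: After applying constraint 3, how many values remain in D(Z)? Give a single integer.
Answer: 2

Derivation:
Constraint 1 (U != X) on D(U)={1,2,3,4,5} D(X)={1,2,3,4,5}: no change
Constraint 2 (U < X) on D(U)={1,2,3,4,5} D(X)={1,2,3,4,5}: U {1,2,3,4,5}->{1,2,3,4}; X {1,2,3,4,5}->{2,3,4,5}
Constraint 3 (X + U = Z) on D(X)={2,3,4,5} D(U)={1,2,3,4} D(Z)={1,2,4,5}: X {2,3,4,5}->{2,3,4}; U {1,2,3,4}->{1,2,3}; Z {1,2,4,5}->{4,5}
So after constraint 3: D(Z)={4,5}, size = 2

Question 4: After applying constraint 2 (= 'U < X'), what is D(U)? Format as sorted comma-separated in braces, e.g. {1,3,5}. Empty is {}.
Constraint 1 (U != X) on D(U)={1,2,3,4,5} D(X)={1,2,3,4,5}: no change
Constraint 2 (U < X) on D(U)={1,2,3,4,5} D(X)={1,2,3,4,5}: U {1,2,3,4,5}->{1,2,3,4}; X {1,2,3,4,5}->{2,3,4,5}
So after constraint 2: D(U) = {1,2,3,4}

Answer: {1,2,3,4}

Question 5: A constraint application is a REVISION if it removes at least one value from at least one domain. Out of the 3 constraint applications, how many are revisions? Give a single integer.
Answer: 2

Derivation:
Constraint 1 (U != X) on D(U)={1,2,3,4,5} D(X)={1,2,3,4,5}: no change => not a revision
Constraint 2 (U < X) on D(U)={1,2,3,4,5} D(X)={1,2,3,4,5}: U {1,2,3,4,5}->{1,2,3,4}; X {1,2,3,4,5}->{2,3,4,5} => REVISION
Constraint 3 (X + U = Z) on D(X)={2,3,4,5} D(U)={1,2,3,4} D(Z)={1,2,4,5}: X {2,3,4,5}->{2,3,4}; U {1,2,3,4}->{1,2,3}; Z {1,2,4,5}->{4,5} => REVISION
Total revisions = 2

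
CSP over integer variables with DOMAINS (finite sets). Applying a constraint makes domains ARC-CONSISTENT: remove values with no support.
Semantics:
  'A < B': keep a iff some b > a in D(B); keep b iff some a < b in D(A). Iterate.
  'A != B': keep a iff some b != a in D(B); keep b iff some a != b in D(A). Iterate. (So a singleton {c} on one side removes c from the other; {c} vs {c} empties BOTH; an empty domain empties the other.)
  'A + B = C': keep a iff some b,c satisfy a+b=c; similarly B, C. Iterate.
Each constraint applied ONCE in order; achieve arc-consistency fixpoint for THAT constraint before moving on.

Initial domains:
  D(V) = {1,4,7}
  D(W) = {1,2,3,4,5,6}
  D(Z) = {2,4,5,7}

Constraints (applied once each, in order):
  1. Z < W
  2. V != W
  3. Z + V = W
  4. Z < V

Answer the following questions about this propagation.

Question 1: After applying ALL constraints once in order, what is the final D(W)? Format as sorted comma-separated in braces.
Constraint 1 (Z < W) on D(Z)={2,4,5,7} D(W)={1,2,3,4,5,6}: Z {2,4,5,7}->{2,4,5}; W {1,2,3,4,5,6}->{3,4,5,6}
Constraint 2 (V != W) on D(V)={1,4,7} D(W)={3,4,5,6}: no change
Constraint 3 (Z + V = W) on D(Z)={2,4,5} D(V)={1,4,7} D(W)={3,4,5,6}: V {1,4,7}->{1,4}; W {3,4,5,6}->{3,5,6}
Constraint 4 (Z < V) on D(Z)={2,4,5} D(V)={1,4}: Z {2,4,5}->{2}; V {1,4}->{4}
So after all 4 constraints: D(W) = {3,5,6}

Answer: {3,5,6}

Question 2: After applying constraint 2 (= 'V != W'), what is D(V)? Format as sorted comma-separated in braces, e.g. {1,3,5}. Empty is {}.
Answer: {1,4,7}

Derivation:
Constraint 1 (Z < W) on D(Z)={2,4,5,7} D(W)={1,2,3,4,5,6}: Z {2,4,5,7}->{2,4,5}; W {1,2,3,4,5,6}->{3,4,5,6}
Constraint 2 (V != W) on D(V)={1,4,7} D(W)={3,4,5,6}: no change
So after constraint 2: D(V) = {1,4,7}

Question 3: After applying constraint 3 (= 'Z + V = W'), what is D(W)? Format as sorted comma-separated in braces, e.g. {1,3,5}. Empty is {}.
Constraint 1 (Z < W) on D(Z)={2,4,5,7} D(W)={1,2,3,4,5,6}: Z {2,4,5,7}->{2,4,5}; W {1,2,3,4,5,6}->{3,4,5,6}
Constraint 2 (V != W) on D(V)={1,4,7} D(W)={3,4,5,6}: no change
Constraint 3 (Z + V = W) on D(Z)={2,4,5} D(V)={1,4,7} D(W)={3,4,5,6}: V {1,4,7}->{1,4}; W {3,4,5,6}->{3,5,6}
So after constraint 3: D(W) = {3,5,6}

Answer: {3,5,6}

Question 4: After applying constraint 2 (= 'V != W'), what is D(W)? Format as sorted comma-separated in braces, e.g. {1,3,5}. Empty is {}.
Answer: {3,4,5,6}

Derivation:
Constraint 1 (Z < W) on D(Z)={2,4,5,7} D(W)={1,2,3,4,5,6}: Z {2,4,5,7}->{2,4,5}; W {1,2,3,4,5,6}->{3,4,5,6}
Constraint 2 (V != W) on D(V)={1,4,7} D(W)={3,4,5,6}: no change
So after constraint 2: D(W) = {3,4,5,6}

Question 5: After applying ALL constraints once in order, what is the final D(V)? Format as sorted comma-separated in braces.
Constraint 1 (Z < W) on D(Z)={2,4,5,7} D(W)={1,2,3,4,5,6}: Z {2,4,5,7}->{2,4,5}; W {1,2,3,4,5,6}->{3,4,5,6}
Constraint 2 (V != W) on D(V)={1,4,7} D(W)={3,4,5,6}: no change
Constraint 3 (Z + V = W) on D(Z)={2,4,5} D(V)={1,4,7} D(W)={3,4,5,6}: V {1,4,7}->{1,4}; W {3,4,5,6}->{3,5,6}
Constraint 4 (Z < V) on D(Z)={2,4,5} D(V)={1,4}: Z {2,4,5}->{2}; V {1,4}->{4}
So after all 4 constraints: D(V) = {4}

Answer: {4}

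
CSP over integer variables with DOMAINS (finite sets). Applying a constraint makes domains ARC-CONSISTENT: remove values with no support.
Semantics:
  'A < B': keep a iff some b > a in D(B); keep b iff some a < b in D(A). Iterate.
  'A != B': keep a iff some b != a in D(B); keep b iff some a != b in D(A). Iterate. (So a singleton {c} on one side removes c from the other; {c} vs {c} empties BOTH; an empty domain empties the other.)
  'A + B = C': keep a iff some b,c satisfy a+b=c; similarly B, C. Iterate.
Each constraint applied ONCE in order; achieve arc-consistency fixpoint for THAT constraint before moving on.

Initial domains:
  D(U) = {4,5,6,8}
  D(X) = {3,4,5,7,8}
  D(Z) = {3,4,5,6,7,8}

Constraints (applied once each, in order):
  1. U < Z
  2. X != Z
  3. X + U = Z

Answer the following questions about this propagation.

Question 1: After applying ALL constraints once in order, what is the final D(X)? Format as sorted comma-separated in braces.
Constraint 1 (U < Z) on D(U)={4,5,6,8} D(Z)={3,4,5,6,7,8}: U {4,5,6,8}->{4,5,6}; Z {3,4,5,6,7,8}->{5,6,7,8}
Constraint 2 (X != Z) on D(X)={3,4,5,7,8} D(Z)={5,6,7,8}: no change
Constraint 3 (X + U = Z) on D(X)={3,4,5,7,8} D(U)={4,5,6} D(Z)={5,6,7,8}: X {3,4,5,7,8}->{3,4}; U {4,5,6}->{4,5}; Z {5,6,7,8}->{7,8}
So after all 3 constraints: D(X) = {3,4}

Answer: {3,4}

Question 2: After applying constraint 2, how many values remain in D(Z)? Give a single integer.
Answer: 4

Derivation:
Constraint 1 (U < Z) on D(U)={4,5,6,8} D(Z)={3,4,5,6,7,8}: U {4,5,6,8}->{4,5,6}; Z {3,4,5,6,7,8}->{5,6,7,8}
Constraint 2 (X != Z) on D(X)={3,4,5,7,8} D(Z)={5,6,7,8}: no change
So after constraint 2: D(Z)={5,6,7,8}, size = 4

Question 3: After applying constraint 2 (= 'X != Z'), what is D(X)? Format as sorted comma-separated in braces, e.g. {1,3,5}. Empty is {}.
Constraint 1 (U < Z) on D(U)={4,5,6,8} D(Z)={3,4,5,6,7,8}: U {4,5,6,8}->{4,5,6}; Z {3,4,5,6,7,8}->{5,6,7,8}
Constraint 2 (X != Z) on D(X)={3,4,5,7,8} D(Z)={5,6,7,8}: no change
So after constraint 2: D(X) = {3,4,5,7,8}

Answer: {3,4,5,7,8}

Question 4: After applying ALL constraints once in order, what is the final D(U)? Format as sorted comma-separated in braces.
Answer: {4,5}

Derivation:
Constraint 1 (U < Z) on D(U)={4,5,6,8} D(Z)={3,4,5,6,7,8}: U {4,5,6,8}->{4,5,6}; Z {3,4,5,6,7,8}->{5,6,7,8}
Constraint 2 (X != Z) on D(X)={3,4,5,7,8} D(Z)={5,6,7,8}: no change
Constraint 3 (X + U = Z) on D(X)={3,4,5,7,8} D(U)={4,5,6} D(Z)={5,6,7,8}: X {3,4,5,7,8}->{3,4}; U {4,5,6}->{4,5}; Z {5,6,7,8}->{7,8}
So after all 3 constraints: D(U) = {4,5}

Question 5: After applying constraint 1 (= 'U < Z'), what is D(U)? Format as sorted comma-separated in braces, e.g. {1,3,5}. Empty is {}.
Answer: {4,5,6}

Derivation:
Constraint 1 (U < Z) on D(U)={4,5,6,8} D(Z)={3,4,5,6,7,8}: U {4,5,6,8}->{4,5,6}; Z {3,4,5,6,7,8}->{5,6,7,8}
So after constraint 1: D(U) = {4,5,6}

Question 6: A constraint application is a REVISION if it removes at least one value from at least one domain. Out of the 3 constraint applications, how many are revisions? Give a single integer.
Answer: 2

Derivation:
Constraint 1 (U < Z) on D(U)={4,5,6,8} D(Z)={3,4,5,6,7,8}: U {4,5,6,8}->{4,5,6}; Z {3,4,5,6,7,8}->{5,6,7,8} => REVISION
Constraint 2 (X != Z) on D(X)={3,4,5,7,8} D(Z)={5,6,7,8}: no change => not a revision
Constraint 3 (X + U = Z) on D(X)={3,4,5,7,8} D(U)={4,5,6} D(Z)={5,6,7,8}: X {3,4,5,7,8}->{3,4}; U {4,5,6}->{4,5}; Z {5,6,7,8}->{7,8} => REVISION
Total revisions = 2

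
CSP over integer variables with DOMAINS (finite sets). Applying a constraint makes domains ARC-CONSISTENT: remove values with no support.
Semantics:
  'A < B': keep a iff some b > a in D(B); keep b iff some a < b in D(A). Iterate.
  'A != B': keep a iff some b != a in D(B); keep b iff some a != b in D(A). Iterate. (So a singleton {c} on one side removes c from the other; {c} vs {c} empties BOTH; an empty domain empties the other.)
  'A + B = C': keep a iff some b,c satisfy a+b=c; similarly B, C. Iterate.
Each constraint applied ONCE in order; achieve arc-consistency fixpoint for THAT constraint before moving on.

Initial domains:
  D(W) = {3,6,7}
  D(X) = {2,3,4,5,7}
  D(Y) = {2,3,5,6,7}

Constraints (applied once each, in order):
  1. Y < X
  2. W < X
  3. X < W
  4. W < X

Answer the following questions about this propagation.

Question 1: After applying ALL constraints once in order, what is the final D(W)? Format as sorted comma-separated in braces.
Answer: {}

Derivation:
Constraint 1 (Y < X) on D(Y)={2,3,5,6,7} D(X)={2,3,4,5,7}: Y {2,3,5,6,7}->{2,3,5,6}; X {2,3,4,5,7}->{3,4,5,7}
Constraint 2 (W < X) on D(W)={3,6,7} D(X)={3,4,5,7}: W {3,6,7}->{3,6}; X {3,4,5,7}->{4,5,7}
Constraint 3 (X < W) on D(X)={4,5,7} D(W)={3,6}: X {4,5,7}->{4,5}; W {3,6}->{6}
Constraint 4 (W < X) on D(W)={6} D(X)={4,5}: W {6}->{}; X {4,5}->{}
So after all 4 constraints: D(W) = {}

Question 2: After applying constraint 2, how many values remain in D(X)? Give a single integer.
Constraint 1 (Y < X) on D(Y)={2,3,5,6,7} D(X)={2,3,4,5,7}: Y {2,3,5,6,7}->{2,3,5,6}; X {2,3,4,5,7}->{3,4,5,7}
Constraint 2 (W < X) on D(W)={3,6,7} D(X)={3,4,5,7}: W {3,6,7}->{3,6}; X {3,4,5,7}->{4,5,7}
So after constraint 2: D(X)={4,5,7}, size = 3

Answer: 3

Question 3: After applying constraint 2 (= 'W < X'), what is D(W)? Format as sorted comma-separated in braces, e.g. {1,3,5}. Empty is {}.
Answer: {3,6}

Derivation:
Constraint 1 (Y < X) on D(Y)={2,3,5,6,7} D(X)={2,3,4,5,7}: Y {2,3,5,6,7}->{2,3,5,6}; X {2,3,4,5,7}->{3,4,5,7}
Constraint 2 (W < X) on D(W)={3,6,7} D(X)={3,4,5,7}: W {3,6,7}->{3,6}; X {3,4,5,7}->{4,5,7}
So after constraint 2: D(W) = {3,6}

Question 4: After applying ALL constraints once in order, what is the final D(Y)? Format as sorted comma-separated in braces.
Constraint 1 (Y < X) on D(Y)={2,3,5,6,7} D(X)={2,3,4,5,7}: Y {2,3,5,6,7}->{2,3,5,6}; X {2,3,4,5,7}->{3,4,5,7}
Constraint 2 (W < X) on D(W)={3,6,7} D(X)={3,4,5,7}: W {3,6,7}->{3,6}; X {3,4,5,7}->{4,5,7}
Constraint 3 (X < W) on D(X)={4,5,7} D(W)={3,6}: X {4,5,7}->{4,5}; W {3,6}->{6}
Constraint 4 (W < X) on D(W)={6} D(X)={4,5}: W {6}->{}; X {4,5}->{}
So after all 4 constraints: D(Y) = {2,3,5,6}

Answer: {2,3,5,6}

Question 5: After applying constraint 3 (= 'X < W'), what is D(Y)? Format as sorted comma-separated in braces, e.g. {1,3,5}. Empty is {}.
Constraint 1 (Y < X) on D(Y)={2,3,5,6,7} D(X)={2,3,4,5,7}: Y {2,3,5,6,7}->{2,3,5,6}; X {2,3,4,5,7}->{3,4,5,7}
Constraint 2 (W < X) on D(W)={3,6,7} D(X)={3,4,5,7}: W {3,6,7}->{3,6}; X {3,4,5,7}->{4,5,7}
Constraint 3 (X < W) on D(X)={4,5,7} D(W)={3,6}: X {4,5,7}->{4,5}; W {3,6}->{6}
So after constraint 3: D(Y) = {2,3,5,6}

Answer: {2,3,5,6}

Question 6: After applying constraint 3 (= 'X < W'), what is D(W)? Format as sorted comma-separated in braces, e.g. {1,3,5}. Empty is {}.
Constraint 1 (Y < X) on D(Y)={2,3,5,6,7} D(X)={2,3,4,5,7}: Y {2,3,5,6,7}->{2,3,5,6}; X {2,3,4,5,7}->{3,4,5,7}
Constraint 2 (W < X) on D(W)={3,6,7} D(X)={3,4,5,7}: W {3,6,7}->{3,6}; X {3,4,5,7}->{4,5,7}
Constraint 3 (X < W) on D(X)={4,5,7} D(W)={3,6}: X {4,5,7}->{4,5}; W {3,6}->{6}
So after constraint 3: D(W) = {6}

Answer: {6}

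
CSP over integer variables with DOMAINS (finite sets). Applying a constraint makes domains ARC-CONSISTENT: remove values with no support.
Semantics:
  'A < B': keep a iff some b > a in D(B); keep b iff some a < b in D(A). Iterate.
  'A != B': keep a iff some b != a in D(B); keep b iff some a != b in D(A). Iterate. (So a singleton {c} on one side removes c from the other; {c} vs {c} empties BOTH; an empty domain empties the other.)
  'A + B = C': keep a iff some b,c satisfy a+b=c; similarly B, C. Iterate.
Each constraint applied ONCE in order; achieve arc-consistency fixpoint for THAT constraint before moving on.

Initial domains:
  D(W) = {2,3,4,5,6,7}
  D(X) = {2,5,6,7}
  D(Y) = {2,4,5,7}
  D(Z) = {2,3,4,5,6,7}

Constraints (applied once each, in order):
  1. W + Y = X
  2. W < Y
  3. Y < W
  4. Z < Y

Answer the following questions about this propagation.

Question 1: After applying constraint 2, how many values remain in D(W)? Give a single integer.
Answer: 3

Derivation:
Constraint 1 (W + Y = X) on D(W)={2,3,4,5,6,7} D(Y)={2,4,5,7} D(X)={2,5,6,7}: W {2,3,4,5,6,7}->{2,3,4,5}; Y {2,4,5,7}->{2,4,5}; X {2,5,6,7}->{5,6,7}
Constraint 2 (W < Y) on D(W)={2,3,4,5} D(Y)={2,4,5}: W {2,3,4,5}->{2,3,4}; Y {2,4,5}->{4,5}
So after constraint 2: D(W)={2,3,4}, size = 3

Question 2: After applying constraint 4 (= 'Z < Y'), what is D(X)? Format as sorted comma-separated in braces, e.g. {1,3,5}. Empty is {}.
Answer: {5,6,7}

Derivation:
Constraint 1 (W + Y = X) on D(W)={2,3,4,5,6,7} D(Y)={2,4,5,7} D(X)={2,5,6,7}: W {2,3,4,5,6,7}->{2,3,4,5}; Y {2,4,5,7}->{2,4,5}; X {2,5,6,7}->{5,6,7}
Constraint 2 (W < Y) on D(W)={2,3,4,5} D(Y)={2,4,5}: W {2,3,4,5}->{2,3,4}; Y {2,4,5}->{4,5}
Constraint 3 (Y < W) on D(Y)={4,5} D(W)={2,3,4}: Y {4,5}->{}; W {2,3,4}->{}
Constraint 4 (Z < Y) on D(Z)={2,3,4,5,6,7} D(Y)={}: Z {2,3,4,5,6,7}->{}
So after constraint 4: D(X) = {5,6,7}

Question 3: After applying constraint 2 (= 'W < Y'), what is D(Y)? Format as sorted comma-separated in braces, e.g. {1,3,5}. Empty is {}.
Constraint 1 (W + Y = X) on D(W)={2,3,4,5,6,7} D(Y)={2,4,5,7} D(X)={2,5,6,7}: W {2,3,4,5,6,7}->{2,3,4,5}; Y {2,4,5,7}->{2,4,5}; X {2,5,6,7}->{5,6,7}
Constraint 2 (W < Y) on D(W)={2,3,4,5} D(Y)={2,4,5}: W {2,3,4,5}->{2,3,4}; Y {2,4,5}->{4,5}
So after constraint 2: D(Y) = {4,5}

Answer: {4,5}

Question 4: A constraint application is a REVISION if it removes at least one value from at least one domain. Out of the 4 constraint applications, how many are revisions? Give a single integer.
Constraint 1 (W + Y = X) on D(W)={2,3,4,5,6,7} D(Y)={2,4,5,7} D(X)={2,5,6,7}: W {2,3,4,5,6,7}->{2,3,4,5}; Y {2,4,5,7}->{2,4,5}; X {2,5,6,7}->{5,6,7} => REVISION
Constraint 2 (W < Y) on D(W)={2,3,4,5} D(Y)={2,4,5}: W {2,3,4,5}->{2,3,4}; Y {2,4,5}->{4,5} => REVISION
Constraint 3 (Y < W) on D(Y)={4,5} D(W)={2,3,4}: Y {4,5}->{}; W {2,3,4}->{} => REVISION
Constraint 4 (Z < Y) on D(Z)={2,3,4,5,6,7} D(Y)={}: Z {2,3,4,5,6,7}->{} => REVISION
Total revisions = 4

Answer: 4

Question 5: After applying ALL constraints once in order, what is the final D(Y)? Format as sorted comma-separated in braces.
Answer: {}

Derivation:
Constraint 1 (W + Y = X) on D(W)={2,3,4,5,6,7} D(Y)={2,4,5,7} D(X)={2,5,6,7}: W {2,3,4,5,6,7}->{2,3,4,5}; Y {2,4,5,7}->{2,4,5}; X {2,5,6,7}->{5,6,7}
Constraint 2 (W < Y) on D(W)={2,3,4,5} D(Y)={2,4,5}: W {2,3,4,5}->{2,3,4}; Y {2,4,5}->{4,5}
Constraint 3 (Y < W) on D(Y)={4,5} D(W)={2,3,4}: Y {4,5}->{}; W {2,3,4}->{}
Constraint 4 (Z < Y) on D(Z)={2,3,4,5,6,7} D(Y)={}: Z {2,3,4,5,6,7}->{}
So after all 4 constraints: D(Y) = {}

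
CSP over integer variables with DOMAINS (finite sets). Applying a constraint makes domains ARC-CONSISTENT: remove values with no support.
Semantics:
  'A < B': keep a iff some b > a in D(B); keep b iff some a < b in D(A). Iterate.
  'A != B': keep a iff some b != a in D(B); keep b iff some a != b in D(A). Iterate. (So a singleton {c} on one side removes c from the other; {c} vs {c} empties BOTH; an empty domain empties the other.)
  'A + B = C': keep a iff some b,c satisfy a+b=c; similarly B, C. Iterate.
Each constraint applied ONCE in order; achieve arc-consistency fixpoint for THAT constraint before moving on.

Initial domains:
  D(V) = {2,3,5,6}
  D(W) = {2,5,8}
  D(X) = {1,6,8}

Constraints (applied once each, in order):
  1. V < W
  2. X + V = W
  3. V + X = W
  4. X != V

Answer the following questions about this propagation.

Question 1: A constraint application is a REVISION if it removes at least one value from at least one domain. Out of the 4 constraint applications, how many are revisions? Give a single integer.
Constraint 1 (V < W) on D(V)={2,3,5,6} D(W)={2,5,8}: W {2,5,8}->{5,8} => REVISION
Constraint 2 (X + V = W) on D(X)={1,6,8} D(V)={2,3,5,6} D(W)={5,8}: X {1,6,8}->{6}; V {2,3,5,6}->{2}; W {5,8}->{8} => REVISION
Constraint 3 (V + X = W) on D(V)={2} D(X)={6} D(W)={8}: no change => not a revision
Constraint 4 (X != V) on D(X)={6} D(V)={2}: no change => not a revision
Total revisions = 2

Answer: 2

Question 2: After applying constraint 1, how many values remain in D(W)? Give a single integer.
Answer: 2

Derivation:
Constraint 1 (V < W) on D(V)={2,3,5,6} D(W)={2,5,8}: W {2,5,8}->{5,8}
So after constraint 1: D(W)={5,8}, size = 2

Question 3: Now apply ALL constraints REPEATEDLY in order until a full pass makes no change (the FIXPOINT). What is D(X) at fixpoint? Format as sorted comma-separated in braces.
pass 0 (initial): D(X)={1,6,8}
pass 1: V {2,3,5,6}->{2}; W {2,5,8}->{8}; X {1,6,8}->{6}
pass 2: no change
Fixpoint after 2 passes: D(X) = {6}

Answer: {6}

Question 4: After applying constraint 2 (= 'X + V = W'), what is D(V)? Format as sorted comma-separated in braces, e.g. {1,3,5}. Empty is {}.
Answer: {2}

Derivation:
Constraint 1 (V < W) on D(V)={2,3,5,6} D(W)={2,5,8}: W {2,5,8}->{5,8}
Constraint 2 (X + V = W) on D(X)={1,6,8} D(V)={2,3,5,6} D(W)={5,8}: X {1,6,8}->{6}; V {2,3,5,6}->{2}; W {5,8}->{8}
So after constraint 2: D(V) = {2}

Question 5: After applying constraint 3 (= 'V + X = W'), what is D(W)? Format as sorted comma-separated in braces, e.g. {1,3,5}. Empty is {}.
Answer: {8}

Derivation:
Constraint 1 (V < W) on D(V)={2,3,5,6} D(W)={2,5,8}: W {2,5,8}->{5,8}
Constraint 2 (X + V = W) on D(X)={1,6,8} D(V)={2,3,5,6} D(W)={5,8}: X {1,6,8}->{6}; V {2,3,5,6}->{2}; W {5,8}->{8}
Constraint 3 (V + X = W) on D(V)={2} D(X)={6} D(W)={8}: no change
So after constraint 3: D(W) = {8}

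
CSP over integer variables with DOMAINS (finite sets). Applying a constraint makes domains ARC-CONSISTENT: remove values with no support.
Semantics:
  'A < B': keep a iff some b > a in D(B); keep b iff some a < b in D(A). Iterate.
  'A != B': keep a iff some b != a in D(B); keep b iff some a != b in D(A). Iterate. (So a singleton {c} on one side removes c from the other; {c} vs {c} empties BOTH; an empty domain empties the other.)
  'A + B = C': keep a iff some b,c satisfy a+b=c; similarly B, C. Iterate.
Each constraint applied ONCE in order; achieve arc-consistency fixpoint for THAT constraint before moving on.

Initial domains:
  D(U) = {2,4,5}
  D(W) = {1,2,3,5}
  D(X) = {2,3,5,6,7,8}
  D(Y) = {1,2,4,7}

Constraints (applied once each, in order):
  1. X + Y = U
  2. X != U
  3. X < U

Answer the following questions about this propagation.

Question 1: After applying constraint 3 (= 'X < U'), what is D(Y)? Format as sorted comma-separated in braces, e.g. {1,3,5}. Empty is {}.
Constraint 1 (X + Y = U) on D(X)={2,3,5,6,7,8} D(Y)={1,2,4,7} D(U)={2,4,5}: X {2,3,5,6,7,8}->{2,3}; Y {1,2,4,7}->{1,2}; U {2,4,5}->{4,5}
Constraint 2 (X != U) on D(X)={2,3} D(U)={4,5}: no change
Constraint 3 (X < U) on D(X)={2,3} D(U)={4,5}: no change
So after constraint 3: D(Y) = {1,2}

Answer: {1,2}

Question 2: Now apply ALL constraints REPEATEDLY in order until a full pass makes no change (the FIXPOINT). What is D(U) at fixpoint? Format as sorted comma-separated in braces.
pass 0 (initial): D(U)={2,4,5}
pass 1: U {2,4,5}->{4,5}; X {2,3,5,6,7,8}->{2,3}; Y {1,2,4,7}->{1,2}
pass 2: no change
Fixpoint after 2 passes: D(U) = {4,5}

Answer: {4,5}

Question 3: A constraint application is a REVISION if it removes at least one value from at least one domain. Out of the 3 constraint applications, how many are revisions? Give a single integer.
Constraint 1 (X + Y = U) on D(X)={2,3,5,6,7,8} D(Y)={1,2,4,7} D(U)={2,4,5}: X {2,3,5,6,7,8}->{2,3}; Y {1,2,4,7}->{1,2}; U {2,4,5}->{4,5} => REVISION
Constraint 2 (X != U) on D(X)={2,3} D(U)={4,5}: no change => not a revision
Constraint 3 (X < U) on D(X)={2,3} D(U)={4,5}: no change => not a revision
Total revisions = 1

Answer: 1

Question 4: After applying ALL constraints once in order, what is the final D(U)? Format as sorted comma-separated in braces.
Constraint 1 (X + Y = U) on D(X)={2,3,5,6,7,8} D(Y)={1,2,4,7} D(U)={2,4,5}: X {2,3,5,6,7,8}->{2,3}; Y {1,2,4,7}->{1,2}; U {2,4,5}->{4,5}
Constraint 2 (X != U) on D(X)={2,3} D(U)={4,5}: no change
Constraint 3 (X < U) on D(X)={2,3} D(U)={4,5}: no change
So after all 3 constraints: D(U) = {4,5}

Answer: {4,5}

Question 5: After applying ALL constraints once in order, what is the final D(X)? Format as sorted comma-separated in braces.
Constraint 1 (X + Y = U) on D(X)={2,3,5,6,7,8} D(Y)={1,2,4,7} D(U)={2,4,5}: X {2,3,5,6,7,8}->{2,3}; Y {1,2,4,7}->{1,2}; U {2,4,5}->{4,5}
Constraint 2 (X != U) on D(X)={2,3} D(U)={4,5}: no change
Constraint 3 (X < U) on D(X)={2,3} D(U)={4,5}: no change
So after all 3 constraints: D(X) = {2,3}

Answer: {2,3}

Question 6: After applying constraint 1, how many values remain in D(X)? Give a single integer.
Answer: 2

Derivation:
Constraint 1 (X + Y = U) on D(X)={2,3,5,6,7,8} D(Y)={1,2,4,7} D(U)={2,4,5}: X {2,3,5,6,7,8}->{2,3}; Y {1,2,4,7}->{1,2}; U {2,4,5}->{4,5}
So after constraint 1: D(X)={2,3}, size = 2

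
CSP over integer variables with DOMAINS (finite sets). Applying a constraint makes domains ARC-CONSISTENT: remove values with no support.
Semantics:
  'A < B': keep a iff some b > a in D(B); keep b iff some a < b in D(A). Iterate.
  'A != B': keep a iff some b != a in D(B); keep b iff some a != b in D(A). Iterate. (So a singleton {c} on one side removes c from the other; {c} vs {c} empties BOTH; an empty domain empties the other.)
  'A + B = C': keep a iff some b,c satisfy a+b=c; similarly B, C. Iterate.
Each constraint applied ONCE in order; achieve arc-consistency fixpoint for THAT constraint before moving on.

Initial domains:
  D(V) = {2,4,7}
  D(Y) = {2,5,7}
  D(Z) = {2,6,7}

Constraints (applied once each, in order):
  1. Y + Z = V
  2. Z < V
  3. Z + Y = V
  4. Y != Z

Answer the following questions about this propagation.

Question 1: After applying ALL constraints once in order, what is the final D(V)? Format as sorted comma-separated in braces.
Answer: {4,7}

Derivation:
Constraint 1 (Y + Z = V) on D(Y)={2,5,7} D(Z)={2,6,7} D(V)={2,4,7}: Y {2,5,7}->{2,5}; Z {2,6,7}->{2}; V {2,4,7}->{4,7}
Constraint 2 (Z < V) on D(Z)={2} D(V)={4,7}: no change
Constraint 3 (Z + Y = V) on D(Z)={2} D(Y)={2,5} D(V)={4,7}: no change
Constraint 4 (Y != Z) on D(Y)={2,5} D(Z)={2}: Y {2,5}->{5}
So after all 4 constraints: D(V) = {4,7}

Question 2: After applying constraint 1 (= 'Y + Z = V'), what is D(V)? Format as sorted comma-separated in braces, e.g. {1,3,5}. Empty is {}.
Constraint 1 (Y + Z = V) on D(Y)={2,5,7} D(Z)={2,6,7} D(V)={2,4,7}: Y {2,5,7}->{2,5}; Z {2,6,7}->{2}; V {2,4,7}->{4,7}
So after constraint 1: D(V) = {4,7}

Answer: {4,7}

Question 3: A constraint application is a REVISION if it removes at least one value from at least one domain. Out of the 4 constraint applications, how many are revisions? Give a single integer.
Answer: 2

Derivation:
Constraint 1 (Y + Z = V) on D(Y)={2,5,7} D(Z)={2,6,7} D(V)={2,4,7}: Y {2,5,7}->{2,5}; Z {2,6,7}->{2}; V {2,4,7}->{4,7} => REVISION
Constraint 2 (Z < V) on D(Z)={2} D(V)={4,7}: no change => not a revision
Constraint 3 (Z + Y = V) on D(Z)={2} D(Y)={2,5} D(V)={4,7}: no change => not a revision
Constraint 4 (Y != Z) on D(Y)={2,5} D(Z)={2}: Y {2,5}->{5} => REVISION
Total revisions = 2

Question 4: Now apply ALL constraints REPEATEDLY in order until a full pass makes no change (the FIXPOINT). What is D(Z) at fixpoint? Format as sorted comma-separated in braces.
Answer: {2}

Derivation:
pass 0 (initial): D(Z)={2,6,7}
pass 1: V {2,4,7}->{4,7}; Y {2,5,7}->{5}; Z {2,6,7}->{2}
pass 2: V {4,7}->{7}
pass 3: no change
Fixpoint after 3 passes: D(Z) = {2}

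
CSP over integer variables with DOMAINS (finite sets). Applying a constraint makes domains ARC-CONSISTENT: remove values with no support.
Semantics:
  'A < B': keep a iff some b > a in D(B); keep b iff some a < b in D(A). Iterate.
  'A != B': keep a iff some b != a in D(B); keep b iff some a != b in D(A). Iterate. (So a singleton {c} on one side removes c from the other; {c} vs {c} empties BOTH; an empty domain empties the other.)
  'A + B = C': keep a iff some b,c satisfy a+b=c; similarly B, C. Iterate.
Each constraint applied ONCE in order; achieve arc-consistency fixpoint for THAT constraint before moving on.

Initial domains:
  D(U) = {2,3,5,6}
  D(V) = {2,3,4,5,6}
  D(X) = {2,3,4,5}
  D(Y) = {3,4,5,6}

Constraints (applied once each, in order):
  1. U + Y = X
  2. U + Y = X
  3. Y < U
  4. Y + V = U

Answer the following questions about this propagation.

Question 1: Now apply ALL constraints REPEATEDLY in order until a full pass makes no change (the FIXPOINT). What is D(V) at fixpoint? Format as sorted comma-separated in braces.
Answer: {}

Derivation:
pass 0 (initial): D(V)={2,3,4,5,6}
pass 1: U {2,3,5,6}->{}; V {2,3,4,5,6}->{}; X {2,3,4,5}->{5}; Y {3,4,5,6}->{}
pass 2: X {5}->{}
pass 3: no change
Fixpoint after 3 passes: D(V) = {}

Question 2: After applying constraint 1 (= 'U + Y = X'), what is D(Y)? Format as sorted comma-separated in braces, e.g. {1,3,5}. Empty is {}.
Answer: {3}

Derivation:
Constraint 1 (U + Y = X) on D(U)={2,3,5,6} D(Y)={3,4,5,6} D(X)={2,3,4,5}: U {2,3,5,6}->{2}; Y {3,4,5,6}->{3}; X {2,3,4,5}->{5}
So after constraint 1: D(Y) = {3}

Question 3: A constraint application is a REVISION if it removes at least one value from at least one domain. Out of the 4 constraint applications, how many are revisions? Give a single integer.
Answer: 3

Derivation:
Constraint 1 (U + Y = X) on D(U)={2,3,5,6} D(Y)={3,4,5,6} D(X)={2,3,4,5}: U {2,3,5,6}->{2}; Y {3,4,5,6}->{3}; X {2,3,4,5}->{5} => REVISION
Constraint 2 (U + Y = X) on D(U)={2} D(Y)={3} D(X)={5}: no change => not a revision
Constraint 3 (Y < U) on D(Y)={3} D(U)={2}: Y {3}->{}; U {2}->{} => REVISION
Constraint 4 (Y + V = U) on D(Y)={} D(V)={2,3,4,5,6} D(U)={}: V {2,3,4,5,6}->{} => REVISION
Total revisions = 3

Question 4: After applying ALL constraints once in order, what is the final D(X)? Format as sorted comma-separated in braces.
Constraint 1 (U + Y = X) on D(U)={2,3,5,6} D(Y)={3,4,5,6} D(X)={2,3,4,5}: U {2,3,5,6}->{2}; Y {3,4,5,6}->{3}; X {2,3,4,5}->{5}
Constraint 2 (U + Y = X) on D(U)={2} D(Y)={3} D(X)={5}: no change
Constraint 3 (Y < U) on D(Y)={3} D(U)={2}: Y {3}->{}; U {2}->{}
Constraint 4 (Y + V = U) on D(Y)={} D(V)={2,3,4,5,6} D(U)={}: V {2,3,4,5,6}->{}
So after all 4 constraints: D(X) = {5}

Answer: {5}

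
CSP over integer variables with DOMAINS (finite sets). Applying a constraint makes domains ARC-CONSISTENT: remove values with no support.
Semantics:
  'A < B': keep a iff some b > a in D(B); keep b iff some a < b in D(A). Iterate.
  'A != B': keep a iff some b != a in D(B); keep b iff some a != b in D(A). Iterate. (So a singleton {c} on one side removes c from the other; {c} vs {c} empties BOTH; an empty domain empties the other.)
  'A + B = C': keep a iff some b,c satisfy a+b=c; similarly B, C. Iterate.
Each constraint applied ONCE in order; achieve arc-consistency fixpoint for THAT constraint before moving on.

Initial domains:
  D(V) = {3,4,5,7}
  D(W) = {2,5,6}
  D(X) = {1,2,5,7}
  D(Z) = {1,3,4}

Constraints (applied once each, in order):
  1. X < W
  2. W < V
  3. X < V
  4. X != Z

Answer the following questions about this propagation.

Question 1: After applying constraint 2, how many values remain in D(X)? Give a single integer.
Constraint 1 (X < W) on D(X)={1,2,5,7} D(W)={2,5,6}: X {1,2,5,7}->{1,2,5}
Constraint 2 (W < V) on D(W)={2,5,6} D(V)={3,4,5,7}: no change
So after constraint 2: D(X)={1,2,5}, size = 3

Answer: 3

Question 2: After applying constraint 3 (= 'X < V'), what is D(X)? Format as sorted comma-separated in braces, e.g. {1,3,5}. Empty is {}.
Constraint 1 (X < W) on D(X)={1,2,5,7} D(W)={2,5,6}: X {1,2,5,7}->{1,2,5}
Constraint 2 (W < V) on D(W)={2,5,6} D(V)={3,4,5,7}: no change
Constraint 3 (X < V) on D(X)={1,2,5} D(V)={3,4,5,7}: no change
So after constraint 3: D(X) = {1,2,5}

Answer: {1,2,5}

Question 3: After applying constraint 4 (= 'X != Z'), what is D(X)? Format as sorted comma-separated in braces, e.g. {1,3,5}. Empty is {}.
Constraint 1 (X < W) on D(X)={1,2,5,7} D(W)={2,5,6}: X {1,2,5,7}->{1,2,5}
Constraint 2 (W < V) on D(W)={2,5,6} D(V)={3,4,5,7}: no change
Constraint 3 (X < V) on D(X)={1,2,5} D(V)={3,4,5,7}: no change
Constraint 4 (X != Z) on D(X)={1,2,5} D(Z)={1,3,4}: no change
So after constraint 4: D(X) = {1,2,5}

Answer: {1,2,5}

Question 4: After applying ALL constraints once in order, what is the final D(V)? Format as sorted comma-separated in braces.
Constraint 1 (X < W) on D(X)={1,2,5,7} D(W)={2,5,6}: X {1,2,5,7}->{1,2,5}
Constraint 2 (W < V) on D(W)={2,5,6} D(V)={3,4,5,7}: no change
Constraint 3 (X < V) on D(X)={1,2,5} D(V)={3,4,5,7}: no change
Constraint 4 (X != Z) on D(X)={1,2,5} D(Z)={1,3,4}: no change
So after all 4 constraints: D(V) = {3,4,5,7}

Answer: {3,4,5,7}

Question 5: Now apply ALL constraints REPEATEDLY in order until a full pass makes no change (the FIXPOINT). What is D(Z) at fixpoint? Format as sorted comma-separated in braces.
Answer: {1,3,4}

Derivation:
pass 0 (initial): D(Z)={1,3,4}
pass 1: X {1,2,5,7}->{1,2,5}
pass 2: no change
Fixpoint after 2 passes: D(Z) = {1,3,4}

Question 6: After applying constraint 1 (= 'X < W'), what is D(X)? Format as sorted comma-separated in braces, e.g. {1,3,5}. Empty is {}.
Answer: {1,2,5}

Derivation:
Constraint 1 (X < W) on D(X)={1,2,5,7} D(W)={2,5,6}: X {1,2,5,7}->{1,2,5}
So after constraint 1: D(X) = {1,2,5}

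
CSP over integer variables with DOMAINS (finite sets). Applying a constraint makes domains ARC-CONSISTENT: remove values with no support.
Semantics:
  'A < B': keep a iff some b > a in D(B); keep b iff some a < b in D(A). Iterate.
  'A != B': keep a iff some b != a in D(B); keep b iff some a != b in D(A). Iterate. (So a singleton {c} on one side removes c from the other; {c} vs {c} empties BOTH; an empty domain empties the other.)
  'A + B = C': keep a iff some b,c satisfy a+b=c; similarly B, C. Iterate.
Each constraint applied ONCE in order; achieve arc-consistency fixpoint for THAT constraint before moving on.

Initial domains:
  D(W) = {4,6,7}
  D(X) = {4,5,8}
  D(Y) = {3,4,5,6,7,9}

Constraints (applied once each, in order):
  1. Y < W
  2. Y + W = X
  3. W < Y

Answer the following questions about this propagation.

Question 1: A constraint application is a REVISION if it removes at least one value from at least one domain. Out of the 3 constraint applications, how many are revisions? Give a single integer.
Constraint 1 (Y < W) on D(Y)={3,4,5,6,7,9} D(W)={4,6,7}: Y {3,4,5,6,7,9}->{3,4,5,6} => REVISION
Constraint 2 (Y + W = X) on D(Y)={3,4,5,6} D(W)={4,6,7} D(X)={4,5,8}: Y {3,4,5,6}->{4}; W {4,6,7}->{4}; X {4,5,8}->{8} => REVISION
Constraint 3 (W < Y) on D(W)={4} D(Y)={4}: W {4}->{}; Y {4}->{} => REVISION
Total revisions = 3

Answer: 3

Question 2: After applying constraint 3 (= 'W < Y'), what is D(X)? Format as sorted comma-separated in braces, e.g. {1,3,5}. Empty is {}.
Answer: {8}

Derivation:
Constraint 1 (Y < W) on D(Y)={3,4,5,6,7,9} D(W)={4,6,7}: Y {3,4,5,6,7,9}->{3,4,5,6}
Constraint 2 (Y + W = X) on D(Y)={3,4,5,6} D(W)={4,6,7} D(X)={4,5,8}: Y {3,4,5,6}->{4}; W {4,6,7}->{4}; X {4,5,8}->{8}
Constraint 3 (W < Y) on D(W)={4} D(Y)={4}: W {4}->{}; Y {4}->{}
So after constraint 3: D(X) = {8}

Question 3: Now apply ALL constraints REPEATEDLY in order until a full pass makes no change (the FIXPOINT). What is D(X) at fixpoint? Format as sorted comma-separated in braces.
Answer: {}

Derivation:
pass 0 (initial): D(X)={4,5,8}
pass 1: W {4,6,7}->{}; X {4,5,8}->{8}; Y {3,4,5,6,7,9}->{}
pass 2: X {8}->{}
pass 3: no change
Fixpoint after 3 passes: D(X) = {}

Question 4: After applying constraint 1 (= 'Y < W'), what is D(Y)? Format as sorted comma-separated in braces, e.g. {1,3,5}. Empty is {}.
Constraint 1 (Y < W) on D(Y)={3,4,5,6,7,9} D(W)={4,6,7}: Y {3,4,5,6,7,9}->{3,4,5,6}
So after constraint 1: D(Y) = {3,4,5,6}

Answer: {3,4,5,6}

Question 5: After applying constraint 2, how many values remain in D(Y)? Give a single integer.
Constraint 1 (Y < W) on D(Y)={3,4,5,6,7,9} D(W)={4,6,7}: Y {3,4,5,6,7,9}->{3,4,5,6}
Constraint 2 (Y + W = X) on D(Y)={3,4,5,6} D(W)={4,6,7} D(X)={4,5,8}: Y {3,4,5,6}->{4}; W {4,6,7}->{4}; X {4,5,8}->{8}
So after constraint 2: D(Y)={4}, size = 1

Answer: 1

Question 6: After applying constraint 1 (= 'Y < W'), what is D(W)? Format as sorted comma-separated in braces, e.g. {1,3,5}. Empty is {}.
Answer: {4,6,7}

Derivation:
Constraint 1 (Y < W) on D(Y)={3,4,5,6,7,9} D(W)={4,6,7}: Y {3,4,5,6,7,9}->{3,4,5,6}
So after constraint 1: D(W) = {4,6,7}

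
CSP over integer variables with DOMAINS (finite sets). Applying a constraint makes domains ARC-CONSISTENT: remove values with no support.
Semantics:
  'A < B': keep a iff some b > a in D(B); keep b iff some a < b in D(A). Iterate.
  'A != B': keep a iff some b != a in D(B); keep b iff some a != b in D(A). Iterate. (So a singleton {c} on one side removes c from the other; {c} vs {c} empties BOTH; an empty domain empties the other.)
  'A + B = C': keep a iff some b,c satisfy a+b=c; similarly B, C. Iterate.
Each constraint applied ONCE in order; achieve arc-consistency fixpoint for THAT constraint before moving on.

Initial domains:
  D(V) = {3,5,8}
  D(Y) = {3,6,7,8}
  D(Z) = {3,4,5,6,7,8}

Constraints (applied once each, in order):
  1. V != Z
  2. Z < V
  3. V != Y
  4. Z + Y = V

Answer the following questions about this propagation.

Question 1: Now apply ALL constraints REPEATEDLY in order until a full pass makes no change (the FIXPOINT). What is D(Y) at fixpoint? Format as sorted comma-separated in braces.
Answer: {3}

Derivation:
pass 0 (initial): D(Y)={3,6,7,8}
pass 1: V {3,5,8}->{8}; Y {3,6,7,8}->{3}; Z {3,4,5,6,7,8}->{5}
pass 2: no change
Fixpoint after 2 passes: D(Y) = {3}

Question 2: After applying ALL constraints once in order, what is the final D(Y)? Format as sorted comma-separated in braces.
Constraint 1 (V != Z) on D(V)={3,5,8} D(Z)={3,4,5,6,7,8}: no change
Constraint 2 (Z < V) on D(Z)={3,4,5,6,7,8} D(V)={3,5,8}: Z {3,4,5,6,7,8}->{3,4,5,6,7}; V {3,5,8}->{5,8}
Constraint 3 (V != Y) on D(V)={5,8} D(Y)={3,6,7,8}: no change
Constraint 4 (Z + Y = V) on D(Z)={3,4,5,6,7} D(Y)={3,6,7,8} D(V)={5,8}: Z {3,4,5,6,7}->{5}; Y {3,6,7,8}->{3}; V {5,8}->{8}
So after all 4 constraints: D(Y) = {3}

Answer: {3}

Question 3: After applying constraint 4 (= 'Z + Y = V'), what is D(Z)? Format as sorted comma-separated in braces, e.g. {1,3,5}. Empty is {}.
Constraint 1 (V != Z) on D(V)={3,5,8} D(Z)={3,4,5,6,7,8}: no change
Constraint 2 (Z < V) on D(Z)={3,4,5,6,7,8} D(V)={3,5,8}: Z {3,4,5,6,7,8}->{3,4,5,6,7}; V {3,5,8}->{5,8}
Constraint 3 (V != Y) on D(V)={5,8} D(Y)={3,6,7,8}: no change
Constraint 4 (Z + Y = V) on D(Z)={3,4,5,6,7} D(Y)={3,6,7,8} D(V)={5,8}: Z {3,4,5,6,7}->{5}; Y {3,6,7,8}->{3}; V {5,8}->{8}
So after constraint 4: D(Z) = {5}

Answer: {5}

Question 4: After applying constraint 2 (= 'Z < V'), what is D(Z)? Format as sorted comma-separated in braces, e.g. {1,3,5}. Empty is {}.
Constraint 1 (V != Z) on D(V)={3,5,8} D(Z)={3,4,5,6,7,8}: no change
Constraint 2 (Z < V) on D(Z)={3,4,5,6,7,8} D(V)={3,5,8}: Z {3,4,5,6,7,8}->{3,4,5,6,7}; V {3,5,8}->{5,8}
So after constraint 2: D(Z) = {3,4,5,6,7}

Answer: {3,4,5,6,7}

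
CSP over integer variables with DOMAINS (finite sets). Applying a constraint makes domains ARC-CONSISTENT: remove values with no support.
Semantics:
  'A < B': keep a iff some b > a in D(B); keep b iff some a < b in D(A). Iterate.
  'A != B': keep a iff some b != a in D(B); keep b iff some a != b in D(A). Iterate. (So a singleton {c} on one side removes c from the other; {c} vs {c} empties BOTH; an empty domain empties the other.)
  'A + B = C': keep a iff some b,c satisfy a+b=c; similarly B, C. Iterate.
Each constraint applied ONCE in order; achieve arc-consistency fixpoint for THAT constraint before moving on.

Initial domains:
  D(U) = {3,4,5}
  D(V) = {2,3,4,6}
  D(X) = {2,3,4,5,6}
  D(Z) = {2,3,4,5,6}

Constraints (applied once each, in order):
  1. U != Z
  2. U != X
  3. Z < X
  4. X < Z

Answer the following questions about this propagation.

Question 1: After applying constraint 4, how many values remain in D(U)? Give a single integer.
Answer: 3

Derivation:
Constraint 1 (U != Z) on D(U)={3,4,5} D(Z)={2,3,4,5,6}: no change
Constraint 2 (U != X) on D(U)={3,4,5} D(X)={2,3,4,5,6}: no change
Constraint 3 (Z < X) on D(Z)={2,3,4,5,6} D(X)={2,3,4,5,6}: Z {2,3,4,5,6}->{2,3,4,5}; X {2,3,4,5,6}->{3,4,5,6}
Constraint 4 (X < Z) on D(X)={3,4,5,6} D(Z)={2,3,4,5}: X {3,4,5,6}->{3,4}; Z {2,3,4,5}->{4,5}
So after constraint 4: D(U)={3,4,5}, size = 3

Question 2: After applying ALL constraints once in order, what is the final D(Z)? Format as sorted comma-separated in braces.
Answer: {4,5}

Derivation:
Constraint 1 (U != Z) on D(U)={3,4,5} D(Z)={2,3,4,5,6}: no change
Constraint 2 (U != X) on D(U)={3,4,5} D(X)={2,3,4,5,6}: no change
Constraint 3 (Z < X) on D(Z)={2,3,4,5,6} D(X)={2,3,4,5,6}: Z {2,3,4,5,6}->{2,3,4,5}; X {2,3,4,5,6}->{3,4,5,6}
Constraint 4 (X < Z) on D(X)={3,4,5,6} D(Z)={2,3,4,5}: X {3,4,5,6}->{3,4}; Z {2,3,4,5}->{4,5}
So after all 4 constraints: D(Z) = {4,5}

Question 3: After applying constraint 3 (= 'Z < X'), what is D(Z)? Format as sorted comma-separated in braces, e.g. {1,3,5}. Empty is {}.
Constraint 1 (U != Z) on D(U)={3,4,5} D(Z)={2,3,4,5,6}: no change
Constraint 2 (U != X) on D(U)={3,4,5} D(X)={2,3,4,5,6}: no change
Constraint 3 (Z < X) on D(Z)={2,3,4,5,6} D(X)={2,3,4,5,6}: Z {2,3,4,5,6}->{2,3,4,5}; X {2,3,4,5,6}->{3,4,5,6}
So after constraint 3: D(Z) = {2,3,4,5}

Answer: {2,3,4,5}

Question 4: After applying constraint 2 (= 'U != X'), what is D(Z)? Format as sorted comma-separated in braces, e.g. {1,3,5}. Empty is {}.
Constraint 1 (U != Z) on D(U)={3,4,5} D(Z)={2,3,4,5,6}: no change
Constraint 2 (U != X) on D(U)={3,4,5} D(X)={2,3,4,5,6}: no change
So after constraint 2: D(Z) = {2,3,4,5,6}

Answer: {2,3,4,5,6}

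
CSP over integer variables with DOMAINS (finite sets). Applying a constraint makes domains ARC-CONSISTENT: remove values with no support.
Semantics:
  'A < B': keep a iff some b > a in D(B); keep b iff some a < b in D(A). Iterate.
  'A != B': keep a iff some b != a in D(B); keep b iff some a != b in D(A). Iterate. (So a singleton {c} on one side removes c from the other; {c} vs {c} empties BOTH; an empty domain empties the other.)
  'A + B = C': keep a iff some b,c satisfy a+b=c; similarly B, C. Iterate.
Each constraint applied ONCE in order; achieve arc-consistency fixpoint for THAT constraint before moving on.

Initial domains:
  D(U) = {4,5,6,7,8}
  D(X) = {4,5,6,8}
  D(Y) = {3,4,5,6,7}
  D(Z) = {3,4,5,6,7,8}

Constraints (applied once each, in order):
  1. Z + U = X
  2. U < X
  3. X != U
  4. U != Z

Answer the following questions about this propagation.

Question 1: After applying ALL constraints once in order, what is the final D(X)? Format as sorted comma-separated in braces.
Constraint 1 (Z + U = X) on D(Z)={3,4,5,6,7,8} D(U)={4,5,6,7,8} D(X)={4,5,6,8}: Z {3,4,5,6,7,8}->{3,4}; U {4,5,6,7,8}->{4,5}; X {4,5,6,8}->{8}
Constraint 2 (U < X) on D(U)={4,5} D(X)={8}: no change
Constraint 3 (X != U) on D(X)={8} D(U)={4,5}: no change
Constraint 4 (U != Z) on D(U)={4,5} D(Z)={3,4}: no change
So after all 4 constraints: D(X) = {8}

Answer: {8}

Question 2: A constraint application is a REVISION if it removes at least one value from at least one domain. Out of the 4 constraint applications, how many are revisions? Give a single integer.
Constraint 1 (Z + U = X) on D(Z)={3,4,5,6,7,8} D(U)={4,5,6,7,8} D(X)={4,5,6,8}: Z {3,4,5,6,7,8}->{3,4}; U {4,5,6,7,8}->{4,5}; X {4,5,6,8}->{8} => REVISION
Constraint 2 (U < X) on D(U)={4,5} D(X)={8}: no change => not a revision
Constraint 3 (X != U) on D(X)={8} D(U)={4,5}: no change => not a revision
Constraint 4 (U != Z) on D(U)={4,5} D(Z)={3,4}: no change => not a revision
Total revisions = 1

Answer: 1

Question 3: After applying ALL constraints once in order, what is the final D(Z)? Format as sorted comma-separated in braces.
Constraint 1 (Z + U = X) on D(Z)={3,4,5,6,7,8} D(U)={4,5,6,7,8} D(X)={4,5,6,8}: Z {3,4,5,6,7,8}->{3,4}; U {4,5,6,7,8}->{4,5}; X {4,5,6,8}->{8}
Constraint 2 (U < X) on D(U)={4,5} D(X)={8}: no change
Constraint 3 (X != U) on D(X)={8} D(U)={4,5}: no change
Constraint 4 (U != Z) on D(U)={4,5} D(Z)={3,4}: no change
So after all 4 constraints: D(Z) = {3,4}

Answer: {3,4}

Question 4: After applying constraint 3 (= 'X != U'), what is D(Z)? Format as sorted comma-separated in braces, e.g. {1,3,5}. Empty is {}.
Constraint 1 (Z + U = X) on D(Z)={3,4,5,6,7,8} D(U)={4,5,6,7,8} D(X)={4,5,6,8}: Z {3,4,5,6,7,8}->{3,4}; U {4,5,6,7,8}->{4,5}; X {4,5,6,8}->{8}
Constraint 2 (U < X) on D(U)={4,5} D(X)={8}: no change
Constraint 3 (X != U) on D(X)={8} D(U)={4,5}: no change
So after constraint 3: D(Z) = {3,4}

Answer: {3,4}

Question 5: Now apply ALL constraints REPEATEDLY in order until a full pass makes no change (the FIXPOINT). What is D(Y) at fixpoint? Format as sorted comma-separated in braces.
pass 0 (initial): D(Y)={3,4,5,6,7}
pass 1: U {4,5,6,7,8}->{4,5}; X {4,5,6,8}->{8}; Z {3,4,5,6,7,8}->{3,4}
pass 2: no change
Fixpoint after 2 passes: D(Y) = {3,4,5,6,7}

Answer: {3,4,5,6,7}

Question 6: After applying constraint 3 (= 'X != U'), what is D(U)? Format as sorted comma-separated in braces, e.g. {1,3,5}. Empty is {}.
Constraint 1 (Z + U = X) on D(Z)={3,4,5,6,7,8} D(U)={4,5,6,7,8} D(X)={4,5,6,8}: Z {3,4,5,6,7,8}->{3,4}; U {4,5,6,7,8}->{4,5}; X {4,5,6,8}->{8}
Constraint 2 (U < X) on D(U)={4,5} D(X)={8}: no change
Constraint 3 (X != U) on D(X)={8} D(U)={4,5}: no change
So after constraint 3: D(U) = {4,5}

Answer: {4,5}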